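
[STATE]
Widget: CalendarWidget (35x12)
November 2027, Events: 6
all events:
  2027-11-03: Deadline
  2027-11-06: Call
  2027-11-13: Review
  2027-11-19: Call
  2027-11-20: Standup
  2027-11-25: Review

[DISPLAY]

           November 2027           
Mo Tu We Th Fr Sa Su               
 1  2  3*  4  5  6*  7             
 8  9 10 11 12 13* 14              
15 16 17 18 19* 20* 21             
22 23 24 25* 26 27 28              
29 30                              
                                   
                                   
                                   
                                   
                                   


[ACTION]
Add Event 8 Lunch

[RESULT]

           November 2027           
Mo Tu We Th Fr Sa Su               
 1  2  3*  4  5  6*  7             
 8*  9 10 11 12 13* 14             
15 16 17 18 19* 20* 21             
22 23 24 25* 26 27 28              
29 30                              
                                   
                                   
                                   
                                   
                                   


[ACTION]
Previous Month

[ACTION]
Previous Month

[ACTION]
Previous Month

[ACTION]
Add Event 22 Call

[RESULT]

            August 2027            
Mo Tu We Th Fr Sa Su               
                   1               
 2  3  4  5  6  7  8               
 9 10 11 12 13 14 15               
16 17 18 19 20 21 22*              
23 24 25 26 27 28 29               
30 31                              
                                   
                                   
                                   
                                   


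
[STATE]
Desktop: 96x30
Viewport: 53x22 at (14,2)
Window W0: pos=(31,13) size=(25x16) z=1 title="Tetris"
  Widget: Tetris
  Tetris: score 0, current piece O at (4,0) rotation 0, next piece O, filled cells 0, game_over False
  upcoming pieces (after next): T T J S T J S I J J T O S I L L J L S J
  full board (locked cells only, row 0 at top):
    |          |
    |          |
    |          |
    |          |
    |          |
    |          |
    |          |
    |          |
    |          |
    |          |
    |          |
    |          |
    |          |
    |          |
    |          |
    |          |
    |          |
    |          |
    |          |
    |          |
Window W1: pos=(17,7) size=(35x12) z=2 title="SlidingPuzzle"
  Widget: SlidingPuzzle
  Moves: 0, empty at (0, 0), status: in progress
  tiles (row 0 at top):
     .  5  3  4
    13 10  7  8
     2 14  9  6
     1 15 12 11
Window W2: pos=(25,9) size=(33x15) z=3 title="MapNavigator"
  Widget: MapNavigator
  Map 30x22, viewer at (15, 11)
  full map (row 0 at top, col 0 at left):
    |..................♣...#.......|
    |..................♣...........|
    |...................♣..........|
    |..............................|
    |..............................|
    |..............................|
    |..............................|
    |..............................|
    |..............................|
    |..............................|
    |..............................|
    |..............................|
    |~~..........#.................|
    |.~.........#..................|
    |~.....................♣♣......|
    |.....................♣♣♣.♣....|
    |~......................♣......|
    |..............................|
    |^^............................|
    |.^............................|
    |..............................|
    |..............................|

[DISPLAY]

                                                     
                                                     
                                                     
                                                     
                                                     
   ┏━━━━━━━━━━━━━━━━━━━━━━━━━━━━━━━━━┓               
   ┃ SlidingPuzzle                   ┃               
   ┠───────┏━━━━━━━━━━━━━━━━━━━━━━━━━━━━━━━┓         
   ┃┌────┬─┃ MapNavigator                  ┃         
   ┃│    │ ┠───────────────────────────────┨         
   ┃├────┼─┃.............................. ┃         
   ┃│ 13 │ ┃.............................. ┃         
   ┃├────┼─┃.............................. ┃         
   ┃│  2 │ ┃.............................. ┃         
   ┃├────┼─┃.............................. ┃         
   ┃│  1 │ ┃...............@.............. ┃         
   ┗━━━━━━━┃~~..........#................. ┃         
           ┃.~.........#.................. ┃         
           ┃~.....................♣♣...... ┃         
           ┃.....................♣♣♣.♣.... ┃         
           ┃~......................♣...... ┃         
           ┗━━━━━━━━━━━━━━━━━━━━━━━━━━━━━━━┛         


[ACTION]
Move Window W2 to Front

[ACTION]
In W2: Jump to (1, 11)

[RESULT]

                                                     
                                                     
                                                     
                                                     
                                                     
   ┏━━━━━━━━━━━━━━━━━━━━━━━━━━━━━━━━━┓               
   ┃ SlidingPuzzle                   ┃               
   ┠───────┏━━━━━━━━━━━━━━━━━━━━━━━━━━━━━━━┓         
   ┃┌────┬─┃ MapNavigator                  ┃         
   ┃│    │ ┠───────────────────────────────┨         
   ┃├────┼─┃              .................┃         
   ┃│ 13 │ ┃              .................┃         
   ┃├────┼─┃              .................┃         
   ┃│  2 │ ┃              .................┃         
   ┃├────┼─┃              .................┃         
   ┃│  1 │ ┃              .@...............┃         
   ┗━━━━━━━┃              ~~..........#....┃         
           ┃              .~.........#.....┃         
           ┃              ~................┃         
           ┃              .................┃         
           ┃              ~................┃         
           ┗━━━━━━━━━━━━━━━━━━━━━━━━━━━━━━━┛         


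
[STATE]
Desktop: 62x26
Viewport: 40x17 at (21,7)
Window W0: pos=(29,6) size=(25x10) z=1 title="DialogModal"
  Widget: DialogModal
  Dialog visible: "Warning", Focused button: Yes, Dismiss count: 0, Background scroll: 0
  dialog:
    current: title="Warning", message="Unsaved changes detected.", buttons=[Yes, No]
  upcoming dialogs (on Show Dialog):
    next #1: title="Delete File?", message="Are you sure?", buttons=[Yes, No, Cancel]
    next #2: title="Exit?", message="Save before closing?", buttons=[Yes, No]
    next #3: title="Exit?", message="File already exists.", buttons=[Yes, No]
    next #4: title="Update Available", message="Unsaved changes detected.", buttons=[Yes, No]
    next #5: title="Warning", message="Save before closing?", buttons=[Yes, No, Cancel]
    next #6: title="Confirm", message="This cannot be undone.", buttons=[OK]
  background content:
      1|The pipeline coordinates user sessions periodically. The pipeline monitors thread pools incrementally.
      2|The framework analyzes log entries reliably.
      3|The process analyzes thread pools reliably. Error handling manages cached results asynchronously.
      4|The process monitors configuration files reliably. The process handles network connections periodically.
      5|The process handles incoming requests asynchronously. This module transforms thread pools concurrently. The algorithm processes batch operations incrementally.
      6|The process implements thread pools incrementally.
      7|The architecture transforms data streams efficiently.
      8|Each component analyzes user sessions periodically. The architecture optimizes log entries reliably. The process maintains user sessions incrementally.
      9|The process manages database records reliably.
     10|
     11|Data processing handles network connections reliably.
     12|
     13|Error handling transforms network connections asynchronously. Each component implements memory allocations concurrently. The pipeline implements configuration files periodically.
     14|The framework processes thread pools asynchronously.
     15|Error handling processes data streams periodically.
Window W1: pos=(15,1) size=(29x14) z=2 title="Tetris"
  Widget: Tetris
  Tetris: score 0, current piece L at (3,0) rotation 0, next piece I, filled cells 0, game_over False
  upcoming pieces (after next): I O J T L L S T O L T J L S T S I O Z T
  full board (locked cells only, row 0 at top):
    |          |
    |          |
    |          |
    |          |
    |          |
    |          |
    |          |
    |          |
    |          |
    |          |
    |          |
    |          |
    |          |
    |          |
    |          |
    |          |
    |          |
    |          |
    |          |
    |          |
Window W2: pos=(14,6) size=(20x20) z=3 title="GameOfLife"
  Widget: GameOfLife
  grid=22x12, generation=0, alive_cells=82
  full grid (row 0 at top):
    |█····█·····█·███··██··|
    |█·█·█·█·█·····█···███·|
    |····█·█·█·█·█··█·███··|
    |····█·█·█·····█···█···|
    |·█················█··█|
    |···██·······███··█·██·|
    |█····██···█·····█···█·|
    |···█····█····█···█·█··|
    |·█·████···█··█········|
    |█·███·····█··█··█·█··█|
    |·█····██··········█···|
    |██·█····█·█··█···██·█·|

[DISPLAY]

fLife       ┃         ┃         ┃       
────────────┨         ┃─────────┨       
            ┃         ┃──────┐te┃       
···█·███··██┃         ┃g     │s ┃       
█·····█···██┃         ┃nges d│th┃       
█·█·█··█·███┃         ┃No    │co┃       
█·····█···█·┃         ┃──────┘nc┃       
··········█·┃━━━━━━━━━┛plements ┃       
····███··█·█┃━━━━━━━━━━━━━━━━━━━┛       
··█·····█···┃                           
█····█···█·█┃                           
··█··█······┃                           
··█··█··█·█·┃                           
··········█·┃                           
█·█··█···██·┃                           
            ┃                           
            ┃                           


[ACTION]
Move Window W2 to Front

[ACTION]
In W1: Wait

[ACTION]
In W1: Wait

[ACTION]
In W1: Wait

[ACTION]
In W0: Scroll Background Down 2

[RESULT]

fLife       ┃         ┃         ┃       
────────────┨         ┃─────────┨       
            ┃         ┃──────┐th┃       
···█·███··██┃         ┃g     │co┃       
█·····█···██┃         ┃nges d│nc┃       
█·█·█··█·███┃         ┃No    │s ┃       
█·····█···█·┃         ┃──────┘sf┃       
··········█·┃━━━━━━━━━┛ analyzes┃       
····███··█·█┃━━━━━━━━━━━━━━━━━━━┛       
··█·····█···┃                           
█····█···█·█┃                           
··█··█······┃                           
··█··█··█·█·┃                           
··········█·┃                           
█·█··█···██·┃                           
            ┃                           
            ┃                           


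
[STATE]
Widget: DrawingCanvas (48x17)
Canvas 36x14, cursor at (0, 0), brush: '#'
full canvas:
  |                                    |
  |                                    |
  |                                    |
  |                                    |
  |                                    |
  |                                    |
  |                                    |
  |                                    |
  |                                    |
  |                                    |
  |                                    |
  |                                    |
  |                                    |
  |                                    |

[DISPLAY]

+                                               
                                                
                                                
                                                
                                                
                                                
                                                
                                                
                                                
                                                
                                                
                                                
                                                
                                                
                                                
                                                
                                                


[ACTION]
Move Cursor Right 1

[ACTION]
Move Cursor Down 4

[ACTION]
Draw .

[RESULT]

                                                
                                                
                                                
                                                
 .                                              
                                                
                                                
                                                
                                                
                                                
                                                
                                                
                                                
                                                
                                                
                                                
                                                


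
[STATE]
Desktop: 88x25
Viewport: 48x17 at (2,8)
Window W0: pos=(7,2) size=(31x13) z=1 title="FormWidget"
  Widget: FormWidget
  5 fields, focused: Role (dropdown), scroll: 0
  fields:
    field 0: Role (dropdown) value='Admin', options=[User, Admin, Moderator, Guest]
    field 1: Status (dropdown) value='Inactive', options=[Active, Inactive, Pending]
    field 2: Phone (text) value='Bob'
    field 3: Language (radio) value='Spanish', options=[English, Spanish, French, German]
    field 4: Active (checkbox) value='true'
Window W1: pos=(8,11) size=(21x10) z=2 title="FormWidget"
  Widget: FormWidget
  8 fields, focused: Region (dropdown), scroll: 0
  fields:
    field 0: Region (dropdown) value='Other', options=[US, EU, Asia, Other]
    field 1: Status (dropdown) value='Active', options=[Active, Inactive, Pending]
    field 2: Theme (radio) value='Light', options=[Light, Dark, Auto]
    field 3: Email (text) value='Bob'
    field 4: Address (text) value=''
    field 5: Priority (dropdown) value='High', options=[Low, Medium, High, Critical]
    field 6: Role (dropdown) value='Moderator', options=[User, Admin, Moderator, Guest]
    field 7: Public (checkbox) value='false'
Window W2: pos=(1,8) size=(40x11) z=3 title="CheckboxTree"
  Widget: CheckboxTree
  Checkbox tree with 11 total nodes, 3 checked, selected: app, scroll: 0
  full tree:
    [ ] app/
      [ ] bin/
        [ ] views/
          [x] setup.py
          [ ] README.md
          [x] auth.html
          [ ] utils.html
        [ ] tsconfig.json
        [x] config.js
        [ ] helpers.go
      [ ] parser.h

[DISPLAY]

━━━━━━━━━━━━━━━━━━━━━━━━━━━━━━━━━━━━━━┓         
 CheckboxTree                         ┃         
──────────────────────────────────────┨         
>[-] app/                             ┃         
   [-] bin/                           ┃         
     [-] views/                       ┃         
       [x] setup.py                   ┃         
       [ ] README.md                  ┃         
       [x] auth.html                  ┃         
       [ ] utils.html                 ┃         
━━━━━━━━━━━━━━━━━━━━━━━━━━━━━━━━━━━━━━┛         
      ┃  Priority:   [Hi▼]┃                     
      ┗━━━━━━━━━━━━━━━━━━━┛                     
                                                
                                                
                                                
                                                


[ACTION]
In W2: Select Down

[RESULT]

━━━━━━━━━━━━━━━━━━━━━━━━━━━━━━━━━━━━━━┓         
 CheckboxTree                         ┃         
──────────────────────────────────────┨         
 [-] app/                             ┃         
>  [-] bin/                           ┃         
     [-] views/                       ┃         
       [x] setup.py                   ┃         
       [ ] README.md                  ┃         
       [x] auth.html                  ┃         
       [ ] utils.html                 ┃         
━━━━━━━━━━━━━━━━━━━━━━━━━━━━━━━━━━━━━━┛         
      ┃  Priority:   [Hi▼]┃                     
      ┗━━━━━━━━━━━━━━━━━━━┛                     
                                                
                                                
                                                
                                                


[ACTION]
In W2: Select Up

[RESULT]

━━━━━━━━━━━━━━━━━━━━━━━━━━━━━━━━━━━━━━┓         
 CheckboxTree                         ┃         
──────────────────────────────────────┨         
>[-] app/                             ┃         
   [-] bin/                           ┃         
     [-] views/                       ┃         
       [x] setup.py                   ┃         
       [ ] README.md                  ┃         
       [x] auth.html                  ┃         
       [ ] utils.html                 ┃         
━━━━━━━━━━━━━━━━━━━━━━━━━━━━━━━━━━━━━━┛         
      ┃  Priority:   [Hi▼]┃                     
      ┗━━━━━━━━━━━━━━━━━━━┛                     
                                                
                                                
                                                
                                                


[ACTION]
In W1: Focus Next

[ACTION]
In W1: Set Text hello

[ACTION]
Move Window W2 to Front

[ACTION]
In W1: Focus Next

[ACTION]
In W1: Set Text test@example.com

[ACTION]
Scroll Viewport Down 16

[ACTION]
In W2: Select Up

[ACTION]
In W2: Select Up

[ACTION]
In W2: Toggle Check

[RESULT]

━━━━━━━━━━━━━━━━━━━━━━━━━━━━━━━━━━━━━━┓         
 CheckboxTree                         ┃         
──────────────────────────────────────┨         
>[x] app/                             ┃         
   [x] bin/                           ┃         
     [x] views/                       ┃         
       [x] setup.py                   ┃         
       [x] README.md                  ┃         
       [x] auth.html                  ┃         
       [x] utils.html                 ┃         
━━━━━━━━━━━━━━━━━━━━━━━━━━━━━━━━━━━━━━┛         
      ┃  Priority:   [Hi▼]┃                     
      ┗━━━━━━━━━━━━━━━━━━━┛                     
                                                
                                                
                                                
                                                


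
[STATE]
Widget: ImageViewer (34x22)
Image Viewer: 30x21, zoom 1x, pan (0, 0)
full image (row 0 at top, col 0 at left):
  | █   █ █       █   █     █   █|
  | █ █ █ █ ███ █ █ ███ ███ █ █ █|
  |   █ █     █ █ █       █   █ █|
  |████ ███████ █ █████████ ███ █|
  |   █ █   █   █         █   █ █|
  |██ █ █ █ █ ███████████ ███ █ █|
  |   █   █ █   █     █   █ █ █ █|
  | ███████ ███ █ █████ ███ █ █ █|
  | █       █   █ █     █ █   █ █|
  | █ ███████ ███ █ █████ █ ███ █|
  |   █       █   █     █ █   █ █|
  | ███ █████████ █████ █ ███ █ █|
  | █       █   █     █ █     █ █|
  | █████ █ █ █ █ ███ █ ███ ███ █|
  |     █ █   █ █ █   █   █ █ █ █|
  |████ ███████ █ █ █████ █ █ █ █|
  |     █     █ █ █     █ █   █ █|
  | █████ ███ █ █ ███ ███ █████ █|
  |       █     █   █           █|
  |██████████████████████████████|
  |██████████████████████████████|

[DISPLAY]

 █   █ █       █   █     █   █    
 █ █ █ █ ███ █ █ ███ ███ █ █ █    
   █ █     █ █ █       █   █ █    
████ ███████ █ █████████ ███ █    
   █ █   █   █         █   █ █    
██ █ █ █ █ ███████████ ███ █ █    
   █   █ █   █     █   █ █ █ █    
 ███████ ███ █ █████ ███ █ █ █    
 █       █   █ █     █ █   █ █    
 █ ███████ ███ █ █████ █ ███ █    
   █       █   █     █ █   █ █    
 ███ █████████ █████ █ ███ █ █    
 █       █   █     █ █     █ █    
 █████ █ █ █ █ ███ █ ███ ███ █    
     █ █   █ █ █   █   █ █ █ █    
████ ███████ █ █ █████ █ █ █ █    
     █     █ █ █     █ █   █ █    
 █████ ███ █ █ ███ ███ █████ █    
       █     █   █           █    
██████████████████████████████    
██████████████████████████████    
                                  


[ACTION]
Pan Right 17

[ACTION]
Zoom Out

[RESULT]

  █     █   █                     
███ ███ █ █ █                     
      █   █ █                     
███████ ███ █                     
      █   █ █                     
█████ ███ █ █                     
  █   █ █ █ █                     
███ ███ █ █ █                     
    █ █   █ █                     
█████ █ ███ █                     
    █ █   █ █                     
███ █ ███ █ █                     
  █ █     █ █                     
█ █ ███ ███ █                     
  █   █ █ █ █                     
█████ █ █ █ █                     
    █ █   █ █                     
█ ███ █████ █                     
█           █                     
█████████████                     
█████████████                     
                                  


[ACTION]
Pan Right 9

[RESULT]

   █                              
 █ █                              
 █ █                              
██ █                              
 █ █                              
 █ █                              
 █ █                              
 █ █                              
 █ █                              
██ █                              
 █ █                              
 █ █                              
 █ █                              
██ █                              
 █ █                              
 █ █                              
 █ █                              
██ █                              
   █                              
████                              
████                              
                                  


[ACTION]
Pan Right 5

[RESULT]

                                  
                                  
                                  
                                  
                                  
                                  
                                  
                                  
                                  
                                  
                                  
                                  
                                  
                                  
                                  
                                  
                                  
                                  
                                  
                                  
                                  
                                  


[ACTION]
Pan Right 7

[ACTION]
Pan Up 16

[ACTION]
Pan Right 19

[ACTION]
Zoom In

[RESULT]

 ██                               
 ██                               
 ██                               
 ██                               
 ██                               
 ██                               
 ██                               
 ██                               
 ██                               
 ██                               
 ██                               
 ██                               
 ██                               
 ██                               
 ██                               
 ██                               
 ██                               
 ██                               
 ██                               
 ██                               
 ██                               
 ██                               


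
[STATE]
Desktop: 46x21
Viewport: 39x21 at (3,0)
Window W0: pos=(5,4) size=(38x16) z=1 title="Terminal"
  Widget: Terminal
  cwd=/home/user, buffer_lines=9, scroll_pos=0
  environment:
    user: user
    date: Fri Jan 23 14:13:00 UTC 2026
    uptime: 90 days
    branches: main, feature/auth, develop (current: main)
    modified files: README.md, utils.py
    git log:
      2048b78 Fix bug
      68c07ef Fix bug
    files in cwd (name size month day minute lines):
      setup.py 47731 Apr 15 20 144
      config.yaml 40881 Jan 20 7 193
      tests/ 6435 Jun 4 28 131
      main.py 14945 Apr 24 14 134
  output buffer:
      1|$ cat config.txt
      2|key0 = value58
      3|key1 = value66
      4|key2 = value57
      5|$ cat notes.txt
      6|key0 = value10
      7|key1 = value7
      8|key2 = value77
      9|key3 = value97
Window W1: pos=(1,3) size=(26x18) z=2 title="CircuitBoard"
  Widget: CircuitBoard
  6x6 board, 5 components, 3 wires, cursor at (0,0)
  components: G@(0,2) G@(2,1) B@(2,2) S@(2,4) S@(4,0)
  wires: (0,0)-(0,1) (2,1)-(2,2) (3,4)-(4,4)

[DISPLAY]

                                       
                                       
                                       
━━━━━━━━━━━━━━━━━━━━━━━┓               
CircuitBoard           ┃━━━━━━━━━━━━━━━
───────────────────────┨               
  0 1 2 3 4 5          ┃───────────────
  [.]─ ·   G           ┃               
                       ┃               
                       ┃               
                       ┃               
       G ─ B       S   ┃               
                       ┃               
                   ·   ┃               
                   │   ┃               
   S               ·   ┃               
                       ┃               
                       ┃               
ursor: (0,0)           ┃               
                       ┃━━━━━━━━━━━━━━━
━━━━━━━━━━━━━━━━━━━━━━━┛               


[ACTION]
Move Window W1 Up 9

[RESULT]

━━━━━━━━━━━━━━━━━━━━━━━┓               
CircuitBoard           ┃               
───────────────────────┨               
  0 1 2 3 4 5          ┃               
  [.]─ ·   G           ┃━━━━━━━━━━━━━━━
                       ┃               
                       ┃───────────────
                       ┃               
       G ─ B       S   ┃               
                       ┃               
                   ·   ┃               
                   │   ┃               
   S               ·   ┃               
                       ┃               
                       ┃               
ursor: (0,0)           ┃               
                       ┃               
━━━━━━━━━━━━━━━━━━━━━━━┛               
  ┃                                    
  ┗━━━━━━━━━━━━━━━━━━━━━━━━━━━━━━━━━━━━
                                       


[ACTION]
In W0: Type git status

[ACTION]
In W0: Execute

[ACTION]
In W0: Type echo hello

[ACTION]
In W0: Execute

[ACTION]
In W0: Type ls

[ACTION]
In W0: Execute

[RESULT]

━━━━━━━━━━━━━━━━━━━━━━━┓               
CircuitBoard           ┃               
───────────────────────┨               
  0 1 2 3 4 5          ┃               
  [.]─ ·   G           ┃━━━━━━━━━━━━━━━
                       ┃               
                       ┃───────────────
                       ┃               
       G ─ B       S   ┃               
                       ┃               
                   ·   ┃r commit:      
                   │   ┃               
   S               ·   ┃EADME.md       
                       ┃tils.py        
                       ┃               
ursor: (0,0)           ┃               
                       ┃               
━━━━━━━━━━━━━━━━━━━━━━━┛  tests/  main.
  ┃$ █                                 
  ┗━━━━━━━━━━━━━━━━━━━━━━━━━━━━━━━━━━━━
                                       


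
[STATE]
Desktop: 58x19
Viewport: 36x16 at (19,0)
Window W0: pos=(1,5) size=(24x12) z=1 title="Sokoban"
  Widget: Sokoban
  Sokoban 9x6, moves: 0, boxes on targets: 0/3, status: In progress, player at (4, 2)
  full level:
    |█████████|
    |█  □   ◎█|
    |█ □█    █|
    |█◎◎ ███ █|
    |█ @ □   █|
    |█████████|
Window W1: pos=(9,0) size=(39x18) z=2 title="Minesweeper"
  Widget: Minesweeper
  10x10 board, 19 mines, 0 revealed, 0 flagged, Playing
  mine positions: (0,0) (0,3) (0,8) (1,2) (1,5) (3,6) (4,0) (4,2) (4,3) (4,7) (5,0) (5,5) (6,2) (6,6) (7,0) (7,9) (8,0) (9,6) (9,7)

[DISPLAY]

━━━━━━━━━━━━━━━━━━━━━━━━━━━━┓       
per                         ┃       
────────────────────────────┨       
■                           ┃       
■                           ┃       
■                           ┃       
■                           ┃       
■                           ┃       
■                           ┃       
■                           ┃       
■                           ┃       
■                           ┃       
■                           ┃       
                            ┃       
                            ┃       
                            ┃       


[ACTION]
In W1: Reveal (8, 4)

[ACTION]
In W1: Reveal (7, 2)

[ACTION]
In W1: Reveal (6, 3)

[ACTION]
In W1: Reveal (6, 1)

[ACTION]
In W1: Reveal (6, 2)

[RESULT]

━━━━━━━━━━━━━━━━━━━━━━━━━━━━┓       
per                         ┃       
────────────────────────────┨       
■                           ┃       
■                           ┃       
■                           ┃       
■                           ┃       
■                           ┃       
■                           ┃       
■                           ┃       
✹                           ┃       
■                           ┃       
■                           ┃       
                            ┃       
                            ┃       
                            ┃       


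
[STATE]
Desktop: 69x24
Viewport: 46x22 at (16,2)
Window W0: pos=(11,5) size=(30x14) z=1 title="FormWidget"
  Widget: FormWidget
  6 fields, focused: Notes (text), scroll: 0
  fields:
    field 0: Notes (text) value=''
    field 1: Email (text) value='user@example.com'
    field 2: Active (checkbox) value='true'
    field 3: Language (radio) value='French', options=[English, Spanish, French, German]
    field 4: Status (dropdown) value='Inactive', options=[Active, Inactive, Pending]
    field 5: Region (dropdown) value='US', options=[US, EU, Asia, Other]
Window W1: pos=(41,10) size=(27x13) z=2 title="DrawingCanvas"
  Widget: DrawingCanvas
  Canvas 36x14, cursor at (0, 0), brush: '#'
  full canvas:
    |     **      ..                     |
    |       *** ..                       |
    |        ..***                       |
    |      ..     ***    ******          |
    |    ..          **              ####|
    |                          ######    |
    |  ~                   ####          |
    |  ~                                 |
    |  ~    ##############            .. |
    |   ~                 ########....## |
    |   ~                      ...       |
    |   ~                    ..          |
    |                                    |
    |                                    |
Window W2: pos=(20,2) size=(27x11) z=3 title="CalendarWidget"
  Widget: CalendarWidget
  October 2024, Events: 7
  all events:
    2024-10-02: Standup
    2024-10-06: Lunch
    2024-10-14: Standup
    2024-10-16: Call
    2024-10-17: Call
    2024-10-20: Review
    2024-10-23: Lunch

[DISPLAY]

    ┏━━━━━━━━━━━━━━━━━━━━━━━━━┓               
    ┃ CalendarWidget          ┃               
    ┠─────────────────────────┨               
━━━━┃       October 2024      ┃               
mWid┃Mo Tu We Th Fr Sa Su     ┃               
────┃    1  2*  3  4  5  6*   ┃               
tes:┃ 7  8  9 10 11 12 13     ┃               
ail:┃14* 15 16* 17* 18 19 20* ┃               
tive┃21 22 23* 24 25 26 27    ┃━━━━━━━━━━━━━━━
ngua┃28 29 30 31              ┃ingCanvas      
atus┗━━━━━━━━━━━━━━━━━━━━━━━━━┛───────────────
gion:     [US         ▼]┃┃+    **      ..     
                        ┃┃       *** ..       
                        ┃┃        ..***       
                        ┃┃      ..     ***    
                        ┃┃    ..          **  
━━━━━━━━━━━━━━━━━━━━━━━━┛┃                    
                         ┃  ~                 
                         ┃  ~                 
                         ┃  ~    #############
                         ┗━━━━━━━━━━━━━━━━━━━━
                                              


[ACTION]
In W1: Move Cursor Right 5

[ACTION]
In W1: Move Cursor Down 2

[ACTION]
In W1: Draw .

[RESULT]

    ┏━━━━━━━━━━━━━━━━━━━━━━━━━┓               
    ┃ CalendarWidget          ┃               
    ┠─────────────────────────┨               
━━━━┃       October 2024      ┃               
mWid┃Mo Tu We Th Fr Sa Su     ┃               
────┃    1  2*  3  4  5  6*   ┃               
tes:┃ 7  8  9 10 11 12 13     ┃               
ail:┃14* 15 16* 17* 18 19 20* ┃               
tive┃21 22 23* 24 25 26 27    ┃━━━━━━━━━━━━━━━
ngua┃28 29 30 31              ┃ingCanvas      
atus┗━━━━━━━━━━━━━━━━━━━━━━━━━┛───────────────
gion:     [US         ▼]┃┃     **      ..     
                        ┃┃       *** ..       
                        ┃┃     .  ..***       
                        ┃┃      ..     ***    
                        ┃┃    ..          **  
━━━━━━━━━━━━━━━━━━━━━━━━┛┃                    
                         ┃  ~                 
                         ┃  ~                 
                         ┃  ~    #############
                         ┗━━━━━━━━━━━━━━━━━━━━
                                              


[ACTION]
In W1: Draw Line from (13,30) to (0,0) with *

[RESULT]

    ┏━━━━━━━━━━━━━━━━━━━━━━━━━┓               
    ┃ CalendarWidget          ┃               
    ┠─────────────────────────┨               
━━━━┃       October 2024      ┃               
mWid┃Mo Tu We Th Fr Sa Su     ┃               
────┃    1  2*  3  4  5  6*   ┃               
tes:┃ 7  8  9 10 11 12 13     ┃               
ail:┃14* 15 16* 17* 18 19 20* ┃               
tive┃21 22 23* 24 25 26 27    ┃━━━━━━━━━━━━━━━
ngua┃28 29 30 31              ┃ingCanvas      
atus┗━━━━━━━━━━━━━━━━━━━━━━━━━┛───────────────
gion:     [US         ▼]┃┃**   **      ..     
                        ┃┃  **   *** ..       
                        ┃┃    **  ..***       
                        ┃┃      ***    ***    
                        ┃┃    ..   **     **  
━━━━━━━━━━━━━━━━━━━━━━━━┛┃           **       
                         ┃  ~          **     
                         ┃  ~            ***  
                         ┃  ~    ###########**
                         ┗━━━━━━━━━━━━━━━━━━━━
                                              
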